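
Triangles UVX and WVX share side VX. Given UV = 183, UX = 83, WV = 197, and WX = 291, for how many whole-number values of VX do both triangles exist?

165

From triangle UVX: 100 < VX < 266.
From triangle WVX: 94 < VX < 488.
Intersection: 100 < VX < 266, so integers 101 through 265: 165 values.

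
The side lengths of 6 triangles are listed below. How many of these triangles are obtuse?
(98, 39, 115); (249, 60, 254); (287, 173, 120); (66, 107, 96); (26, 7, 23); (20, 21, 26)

3

(98,39,115): 39²+98² = 11125 < 13225 = 115² → obtuse
(249,60,254): 60²+249² = 65601 > 64516 = 254² → acute
(287,173,120): 120²+173² = 44329 < 82369 = 287² → obtuse
(66,107,96): 66²+96² = 13572 > 11449 = 107² → acute
(26,7,23): 7²+23² = 578 < 676 = 26² → obtuse
(20,21,26): 20²+21² = 841 > 676 = 26² → acute
3 of the 6 are obtuse.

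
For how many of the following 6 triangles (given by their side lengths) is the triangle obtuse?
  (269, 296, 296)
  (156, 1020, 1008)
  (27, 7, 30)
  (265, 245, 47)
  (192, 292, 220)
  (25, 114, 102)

(269,296,296): 269²+296² = 159977 > 87616 = 296² → acute
(156,1020,1008): 156²+1008² = 1040400 = 1020² → right
(27,7,30): 7²+27² = 778 < 900 = 30² → obtuse
(265,245,47): 47²+245² = 62234 < 70225 = 265² → obtuse
(192,292,220): 192²+220² = 85264 = 292² → right
(25,114,102): 25²+102² = 11029 < 12996 = 114² → obtuse
3 of the 6 are obtuse.

3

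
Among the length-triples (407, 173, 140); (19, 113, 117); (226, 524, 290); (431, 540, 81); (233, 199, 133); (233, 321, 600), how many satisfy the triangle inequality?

2

(140,173,407): 140+173 ≤ 407 → not valid
(19,113,117): 19+113 > 117 → valid
(226,290,524): 226+290 ≤ 524 → not valid
(81,431,540): 81+431 ≤ 540 → not valid
(133,199,233): 133+199 > 233 → valid
(233,321,600): 233+321 ≤ 600 → not valid
2 of the 6 triples form a triangle.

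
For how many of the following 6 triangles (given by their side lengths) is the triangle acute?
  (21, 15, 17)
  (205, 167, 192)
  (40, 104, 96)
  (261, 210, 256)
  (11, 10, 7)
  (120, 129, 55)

(21,15,17): 15²+17² = 514 > 441 = 21² → acute
(205,167,192): 167²+192² = 64753 > 42025 = 205² → acute
(40,104,96): 40²+96² = 10816 = 104² → right
(261,210,256): 210²+256² = 109636 > 68121 = 261² → acute
(11,10,7): 7²+10² = 149 > 121 = 11² → acute
(120,129,55): 55²+120² = 17425 > 16641 = 129² → acute
5 of the 6 are acute.

5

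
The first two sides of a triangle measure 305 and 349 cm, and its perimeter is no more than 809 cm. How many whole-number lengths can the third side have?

111

Triangle inequality: 44 < x < 654. Perimeter ≤ 809 gives x ≤ 809 − 305 − 349 = 155.
So 44 < x ≤ 155; integers 45 through 155: 111 values.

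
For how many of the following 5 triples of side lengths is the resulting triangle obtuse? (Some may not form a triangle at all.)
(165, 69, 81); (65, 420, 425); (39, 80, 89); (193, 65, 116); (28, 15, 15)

(165,69,81): 69+81 ≤ 165, not a triangle
(65,420,425): 65²+420² = 180625 = 425² → right
(39,80,89): 39²+80² = 7921 = 89² → right
(193,65,116): 65+116 ≤ 193, not a triangle
(28,15,15): 15²+15² = 450 < 784 = 28² → obtuse
1 of the 5 is obtuse.

1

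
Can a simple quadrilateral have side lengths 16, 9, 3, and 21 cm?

A quadrilateral exists iff every side is shorter than the sum of the others — equivalently, the longest side is less than the sum of the rest.
Longest side 21 < 28 (sum of the remaining 3), so yes.

Yes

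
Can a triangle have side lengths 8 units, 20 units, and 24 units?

The longest side is 24, and the other two sum to 28.
Since 28 > 24, the triangle inequality holds.

Yes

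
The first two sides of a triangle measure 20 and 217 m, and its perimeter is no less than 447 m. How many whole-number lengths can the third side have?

27

Triangle inequality: 197 < x < 237. Perimeter ≥ 447 gives x ≥ 447 − 20 − 217 = 210.
So 210 ≤ x < 237; integers 210 through 236: 27 values.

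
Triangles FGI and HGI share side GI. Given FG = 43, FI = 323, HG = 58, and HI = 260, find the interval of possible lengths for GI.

From triangle FGI: |43 − 323| < GI < 43 + 323, i.e. 280 < GI < 366.
From triangle HGI: 202 < GI < 318.
Both must hold, so GI lies in the intersection.

280 < GI < 318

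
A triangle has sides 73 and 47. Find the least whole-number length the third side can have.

The third side must be strictly greater than |73 − 47| = 26.
The smallest integer above 26 is 27.

27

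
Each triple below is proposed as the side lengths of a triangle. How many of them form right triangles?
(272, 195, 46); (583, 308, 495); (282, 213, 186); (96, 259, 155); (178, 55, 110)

1

(272,195,46): 46+195 ≤ 272, not a triangle
(583,308,495): 308²+495² = 339889 = 583² → right
(282,213,186): 186²+213² = 79965 > 79524 = 282² → acute
(96,259,155): 96+155 ≤ 259, not a triangle
(178,55,110): 55+110 ≤ 178, not a triangle
1 of the 5 is right.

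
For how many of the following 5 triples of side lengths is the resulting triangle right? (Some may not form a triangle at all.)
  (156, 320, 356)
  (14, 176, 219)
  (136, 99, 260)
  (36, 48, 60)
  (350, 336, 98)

3

(156,320,356): 156²+320² = 126736 = 356² → right
(14,176,219): 14+176 ≤ 219, not a triangle
(136,99,260): 99+136 ≤ 260, not a triangle
(36,48,60): 36²+48² = 3600 = 60² → right
(350,336,98): 98²+336² = 122500 = 350² → right
3 of the 5 are right.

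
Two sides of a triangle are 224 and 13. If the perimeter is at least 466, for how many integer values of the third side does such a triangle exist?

8

Triangle inequality: 211 < x < 237. Perimeter ≥ 466 gives x ≥ 466 − 224 − 13 = 229.
So 229 ≤ x < 237; integers 229 through 236: 8 values.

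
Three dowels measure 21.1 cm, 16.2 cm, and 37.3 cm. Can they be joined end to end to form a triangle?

The two shorter sides sum to 37.3, exactly equal to the longest side 37.3.
That gives only a degenerate (flat) triangle — the inequality must be strict.

No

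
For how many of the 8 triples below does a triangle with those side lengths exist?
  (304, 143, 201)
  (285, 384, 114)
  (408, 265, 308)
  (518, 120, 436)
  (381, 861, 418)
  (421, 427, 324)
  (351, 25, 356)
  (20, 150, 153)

7

(143,201,304): 143+201 > 304 → valid
(114,285,384): 114+285 > 384 → valid
(265,308,408): 265+308 > 408 → valid
(120,436,518): 120+436 > 518 → valid
(381,418,861): 381+418 ≤ 861 → not valid
(324,421,427): 324+421 > 427 → valid
(25,351,356): 25+351 > 356 → valid
(20,150,153): 20+150 > 153 → valid
7 of the 8 triples form a triangle.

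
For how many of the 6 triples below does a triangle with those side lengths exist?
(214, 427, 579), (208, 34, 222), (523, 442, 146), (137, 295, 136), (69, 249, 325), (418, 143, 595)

3

(214,427,579): 214+427 > 579 → valid
(34,208,222): 34+208 > 222 → valid
(146,442,523): 146+442 > 523 → valid
(136,137,295): 136+137 ≤ 295 → not valid
(69,249,325): 69+249 ≤ 325 → not valid
(143,418,595): 143+418 ≤ 595 → not valid
3 of the 6 triples form a triangle.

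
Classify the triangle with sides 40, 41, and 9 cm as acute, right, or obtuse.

Compare the square of the longest side to the sum of squares of the other two: 9² + 40² = 1681 = 41².

right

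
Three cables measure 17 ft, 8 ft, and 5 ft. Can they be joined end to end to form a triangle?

No

The longest side is 17, but the other two sum to only 13.
13 < 17, so the triangle inequality fails.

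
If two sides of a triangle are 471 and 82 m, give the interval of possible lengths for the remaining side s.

389 < s < 553

By the triangle inequality, s must be less than 471 + 82 = 553 and greater than |471 − 82| = 389.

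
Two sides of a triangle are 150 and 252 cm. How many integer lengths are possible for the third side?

299

The third side lies in the open interval (102, 402).
Integers from 103 to 401 inclusive: 401 − 103 + 1 = 299.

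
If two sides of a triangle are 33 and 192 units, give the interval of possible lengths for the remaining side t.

159 < t < 225 (units)

By the triangle inequality, t must be less than 33 + 192 = 225 and greater than |33 − 192| = 159.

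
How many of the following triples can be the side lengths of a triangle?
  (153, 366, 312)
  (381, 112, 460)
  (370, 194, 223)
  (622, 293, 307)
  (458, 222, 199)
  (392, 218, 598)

4

(153,312,366): 153+312 > 366 → valid
(112,381,460): 112+381 > 460 → valid
(194,223,370): 194+223 > 370 → valid
(293,307,622): 293+307 ≤ 622 → not valid
(199,222,458): 199+222 ≤ 458 → not valid
(218,392,598): 218+392 > 598 → valid
4 of the 6 triples form a triangle.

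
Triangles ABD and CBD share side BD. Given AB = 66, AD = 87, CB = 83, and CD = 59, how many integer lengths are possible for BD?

117

From triangle ABD: 21 < BD < 153.
From triangle CBD: 24 < BD < 142.
Intersection: 24 < BD < 142, so integers 25 through 141: 117 values.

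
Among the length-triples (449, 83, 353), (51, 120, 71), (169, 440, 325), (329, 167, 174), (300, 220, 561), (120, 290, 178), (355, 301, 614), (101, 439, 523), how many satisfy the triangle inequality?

(83,353,449): 83+353 ≤ 449 → not valid
(51,71,120): 51+71 > 120 → valid
(169,325,440): 169+325 > 440 → valid
(167,174,329): 167+174 > 329 → valid
(220,300,561): 220+300 ≤ 561 → not valid
(120,178,290): 120+178 > 290 → valid
(301,355,614): 301+355 > 614 → valid
(101,439,523): 101+439 > 523 → valid
6 of the 8 triples form a triangle.

6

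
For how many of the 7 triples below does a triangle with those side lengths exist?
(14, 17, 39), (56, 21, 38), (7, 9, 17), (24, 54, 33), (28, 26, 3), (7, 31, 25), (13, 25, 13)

(14,17,39): 14+17 ≤ 39 → not valid
(21,38,56): 21+38 > 56 → valid
(7,9,17): 7+9 ≤ 17 → not valid
(24,33,54): 24+33 > 54 → valid
(3,26,28): 3+26 > 28 → valid
(7,25,31): 7+25 > 31 → valid
(13,13,25): 13+13 > 25 → valid
5 of the 7 triples form a triangle.

5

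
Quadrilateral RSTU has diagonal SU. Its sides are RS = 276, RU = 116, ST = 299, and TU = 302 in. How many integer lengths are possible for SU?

231

From triangle RSU: 160 < SU < 392.
From triangle TSU: 3 < SU < 601.
Intersection: 160 < SU < 392, so integers 161 through 391: 231 values.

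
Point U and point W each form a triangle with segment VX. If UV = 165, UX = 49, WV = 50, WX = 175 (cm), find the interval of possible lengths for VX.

125 < VX < 214

From triangle UVX: |165 − 49| < VX < 165 + 49, i.e. 116 < VX < 214.
From triangle WVX: 125 < VX < 225.
Both must hold, so VX lies in the intersection.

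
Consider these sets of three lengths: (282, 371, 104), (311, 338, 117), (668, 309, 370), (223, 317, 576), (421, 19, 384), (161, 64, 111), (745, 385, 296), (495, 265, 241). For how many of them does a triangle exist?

(104,282,371): 104+282 > 371 → valid
(117,311,338): 117+311 > 338 → valid
(309,370,668): 309+370 > 668 → valid
(223,317,576): 223+317 ≤ 576 → not valid
(19,384,421): 19+384 ≤ 421 → not valid
(64,111,161): 64+111 > 161 → valid
(296,385,745): 296+385 ≤ 745 → not valid
(241,265,495): 241+265 > 495 → valid
5 of the 8 triples form a triangle.

5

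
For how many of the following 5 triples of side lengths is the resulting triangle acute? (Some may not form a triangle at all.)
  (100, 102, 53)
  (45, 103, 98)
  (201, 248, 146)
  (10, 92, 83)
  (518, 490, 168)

3

(100,102,53): 53²+100² = 12809 > 10404 = 102² → acute
(45,103,98): 45²+98² = 11629 > 10609 = 103² → acute
(201,248,146): 146²+201² = 61717 > 61504 = 248² → acute
(10,92,83): 10²+83² = 6989 < 8464 = 92² → obtuse
(518,490,168): 168²+490² = 268324 = 518² → right
3 of the 5 are acute.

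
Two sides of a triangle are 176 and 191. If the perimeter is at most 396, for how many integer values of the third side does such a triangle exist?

14

Triangle inequality: 15 < x < 367. Perimeter ≤ 396 gives x ≤ 396 − 176 − 191 = 29.
So 15 < x ≤ 29; integers 16 through 29: 14 values.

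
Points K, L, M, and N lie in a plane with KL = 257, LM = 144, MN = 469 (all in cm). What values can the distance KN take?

The maximum is all hops collinear in one direction: 257 + 144 + 469 = 870.
The longest hop is 469; the others sum to 401. Folding the others back against it leaves at least 469 − 401 = 68.

68 ≤ KN ≤ 870 cm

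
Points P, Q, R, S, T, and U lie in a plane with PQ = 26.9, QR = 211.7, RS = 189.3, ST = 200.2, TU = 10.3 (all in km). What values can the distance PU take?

The maximum is all hops collinear in one direction: 26.9 + 211.7 + 189.3 + 200.2 + 10.3 = 638.4.
The longest hop is 211.7; the others sum to 426.7. Since 211.7 ≤ 426.7, the path can fold back on itself completely, so the minimum distance is 0.

0 ≤ PU ≤ 638.4 km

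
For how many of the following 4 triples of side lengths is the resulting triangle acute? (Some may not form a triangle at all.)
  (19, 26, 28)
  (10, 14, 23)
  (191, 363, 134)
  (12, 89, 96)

(19,26,28): 19²+26² = 1037 > 784 = 28² → acute
(10,14,23): 10²+14² = 296 < 529 = 23² → obtuse
(191,363,134): 134+191 ≤ 363, not a triangle
(12,89,96): 12²+89² = 8065 < 9216 = 96² → obtuse
1 of the 4 is acute.

1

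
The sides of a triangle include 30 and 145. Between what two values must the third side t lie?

115 < t < 175

By the triangle inequality, t must be less than 30 + 145 = 175 and greater than |30 − 145| = 115.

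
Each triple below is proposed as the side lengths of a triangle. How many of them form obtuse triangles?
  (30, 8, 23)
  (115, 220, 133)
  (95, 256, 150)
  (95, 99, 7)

(30,8,23): 8²+23² = 593 < 900 = 30² → obtuse
(115,220,133): 115²+133² = 30914 < 48400 = 220² → obtuse
(95,256,150): 95+150 ≤ 256, not a triangle
(95,99,7): 7²+95² = 9074 < 9801 = 99² → obtuse
3 of the 4 are obtuse.

3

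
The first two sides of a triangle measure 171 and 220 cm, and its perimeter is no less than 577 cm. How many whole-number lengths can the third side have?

205

Triangle inequality: 49 < x < 391. Perimeter ≥ 577 gives x ≥ 577 − 171 − 220 = 186.
So 186 ≤ x < 391; integers 186 through 390: 205 values.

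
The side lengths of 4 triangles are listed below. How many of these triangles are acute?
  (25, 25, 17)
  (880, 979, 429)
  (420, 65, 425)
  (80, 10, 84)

(25,25,17): 17²+25² = 914 > 625 = 25² → acute
(880,979,429): 429²+880² = 958441 = 979² → right
(420,65,425): 65²+420² = 180625 = 425² → right
(80,10,84): 10²+80² = 6500 < 7056 = 84² → obtuse
1 of the 4 is acute.

1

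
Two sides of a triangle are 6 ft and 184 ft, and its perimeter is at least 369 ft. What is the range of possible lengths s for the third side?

179 ≤ s < 190 ft

Triangle inequality alone gives 178 < s < 190.
The perimeter condition gives s ≥ 369 − 6 − 184 = 179.
Intersecting the two: 179 ≤ s < 190.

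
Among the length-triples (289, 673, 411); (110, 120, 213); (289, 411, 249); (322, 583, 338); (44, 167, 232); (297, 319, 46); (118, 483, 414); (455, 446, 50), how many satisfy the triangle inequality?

(289,411,673): 289+411 > 673 → valid
(110,120,213): 110+120 > 213 → valid
(249,289,411): 249+289 > 411 → valid
(322,338,583): 322+338 > 583 → valid
(44,167,232): 44+167 ≤ 232 → not valid
(46,297,319): 46+297 > 319 → valid
(118,414,483): 118+414 > 483 → valid
(50,446,455): 50+446 > 455 → valid
7 of the 8 triples form a triangle.

7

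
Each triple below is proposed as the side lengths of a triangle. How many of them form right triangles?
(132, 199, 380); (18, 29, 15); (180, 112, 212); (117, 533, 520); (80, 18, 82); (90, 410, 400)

(132,199,380): 132+199 ≤ 380, not a triangle
(18,29,15): 15²+18² = 549 < 841 = 29² → obtuse
(180,112,212): 112²+180² = 44944 = 212² → right
(117,533,520): 117²+520² = 284089 = 533² → right
(80,18,82): 18²+80² = 6724 = 82² → right
(90,410,400): 90²+400² = 168100 = 410² → right
4 of the 6 are right.

4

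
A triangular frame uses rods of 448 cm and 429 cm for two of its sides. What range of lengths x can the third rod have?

19 < x < 877 (cm)

By the triangle inequality, x must be less than 448 + 429 = 877 and greater than |448 − 429| = 19.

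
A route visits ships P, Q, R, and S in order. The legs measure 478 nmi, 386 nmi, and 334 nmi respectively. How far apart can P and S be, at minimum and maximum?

The maximum is all hops collinear in one direction: 478 + 386 + 334 = 1198.
The longest hop is 478; the others sum to 720. Since 478 ≤ 720, the path can fold back on itself completely, so the minimum distance is 0.

0 ≤ PS ≤ 1198 nmi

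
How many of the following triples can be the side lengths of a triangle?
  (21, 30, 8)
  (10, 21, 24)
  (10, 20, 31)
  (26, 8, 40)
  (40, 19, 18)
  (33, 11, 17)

1

(8,21,30): 8+21 ≤ 30 → not valid
(10,21,24): 10+21 > 24 → valid
(10,20,31): 10+20 ≤ 31 → not valid
(8,26,40): 8+26 ≤ 40 → not valid
(18,19,40): 18+19 ≤ 40 → not valid
(11,17,33): 11+17 ≤ 33 → not valid
1 of the 6 triples forms a triangle.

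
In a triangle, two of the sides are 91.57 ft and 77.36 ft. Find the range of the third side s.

By the triangle inequality, s must be less than 91.57 + 77.36 = 168.93 and greater than |91.57 − 77.36| = 14.21.

14.21 < s < 168.93 (ft)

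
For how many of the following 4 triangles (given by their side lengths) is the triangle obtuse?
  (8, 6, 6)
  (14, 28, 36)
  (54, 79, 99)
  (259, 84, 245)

(8,6,6): 6²+6² = 72 > 64 = 8² → acute
(14,28,36): 14²+28² = 980 < 1296 = 36² → obtuse
(54,79,99): 54²+79² = 9157 < 9801 = 99² → obtuse
(259,84,245): 84²+245² = 67081 = 259² → right
2 of the 4 are obtuse.

2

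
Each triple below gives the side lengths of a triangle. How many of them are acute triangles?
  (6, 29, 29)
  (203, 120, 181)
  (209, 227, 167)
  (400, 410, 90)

(6,29,29): 6²+29² = 877 > 841 = 29² → acute
(203,120,181): 120²+181² = 47161 > 41209 = 203² → acute
(209,227,167): 167²+209² = 71570 > 51529 = 227² → acute
(400,410,90): 90²+400² = 168100 = 410² → right
3 of the 4 are acute.

3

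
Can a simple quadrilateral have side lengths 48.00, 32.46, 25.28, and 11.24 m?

A quadrilateral exists iff every side is shorter than the sum of the others — equivalently, the longest side is less than the sum of the rest.
Longest side 48.00 < 68.98 (sum of the remaining 3), so yes.

Yes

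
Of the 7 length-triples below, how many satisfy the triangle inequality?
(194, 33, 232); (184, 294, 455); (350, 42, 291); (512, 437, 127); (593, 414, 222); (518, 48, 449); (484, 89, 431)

(33,194,232): 33+194 ≤ 232 → not valid
(184,294,455): 184+294 > 455 → valid
(42,291,350): 42+291 ≤ 350 → not valid
(127,437,512): 127+437 > 512 → valid
(222,414,593): 222+414 > 593 → valid
(48,449,518): 48+449 ≤ 518 → not valid
(89,431,484): 89+431 > 484 → valid
4 of the 7 triples form a triangle.

4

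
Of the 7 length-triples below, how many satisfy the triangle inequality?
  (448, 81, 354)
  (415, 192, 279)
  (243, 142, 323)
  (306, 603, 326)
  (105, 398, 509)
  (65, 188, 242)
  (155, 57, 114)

5

(81,354,448): 81+354 ≤ 448 → not valid
(192,279,415): 192+279 > 415 → valid
(142,243,323): 142+243 > 323 → valid
(306,326,603): 306+326 > 603 → valid
(105,398,509): 105+398 ≤ 509 → not valid
(65,188,242): 65+188 > 242 → valid
(57,114,155): 57+114 > 155 → valid
5 of the 7 triples form a triangle.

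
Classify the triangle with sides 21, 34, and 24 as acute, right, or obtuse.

Compare the square of the longest side to the sum of squares of the other two: 21² + 24² = 1017 < 1156 = 34².

obtuse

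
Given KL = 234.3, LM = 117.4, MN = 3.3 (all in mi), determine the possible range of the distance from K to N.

113.6 ≤ KN ≤ 355.0 mi

The maximum is all hops collinear in one direction: 234.3 + 117.4 + 3.3 = 355.0.
The longest hop is 234.3; the others sum to 120.7. Folding the others back against it leaves at least 234.3 − 120.7 = 113.6.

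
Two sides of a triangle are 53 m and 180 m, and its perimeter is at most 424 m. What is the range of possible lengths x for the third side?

127 < x ≤ 191

Triangle inequality alone gives 127 < x < 233.
The perimeter condition gives x ≤ 424 − 53 − 180 = 191.
Intersecting the two: 127 < x ≤ 191.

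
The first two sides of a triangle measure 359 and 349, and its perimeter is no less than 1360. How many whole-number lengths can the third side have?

56

Triangle inequality: 10 < x < 708. Perimeter ≥ 1360 gives x ≥ 1360 − 359 − 349 = 652.
So 652 ≤ x < 708; integers 652 through 707: 56 values.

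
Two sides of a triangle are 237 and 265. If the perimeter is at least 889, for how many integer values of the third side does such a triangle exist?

115

Triangle inequality: 28 < x < 502. Perimeter ≥ 889 gives x ≥ 889 − 237 − 265 = 387.
So 387 ≤ x < 502; integers 387 through 501: 115 values.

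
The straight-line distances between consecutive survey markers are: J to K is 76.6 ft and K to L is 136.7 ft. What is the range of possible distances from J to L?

60.1 ≤ JL ≤ 213.3 ft

By the triangle inequality, |76.6 − 136.7| ≤ JL ≤ 76.6 + 136.7.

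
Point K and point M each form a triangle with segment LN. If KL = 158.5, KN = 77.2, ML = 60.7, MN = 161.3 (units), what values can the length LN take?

100.6 < LN < 222.0

From triangle KLN: |158.5 − 77.2| < LN < 158.5 + 77.2, i.e. 81.3 < LN < 235.7.
From triangle MLN: 100.6 < LN < 222.0.
Both must hold, so LN lies in the intersection.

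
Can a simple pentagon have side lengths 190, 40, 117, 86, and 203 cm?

A pentagon exists iff every side is shorter than the sum of the others — equivalently, the longest side is less than the sum of the rest.
Longest side 203 < 433 (sum of the remaining 4), so yes.

Yes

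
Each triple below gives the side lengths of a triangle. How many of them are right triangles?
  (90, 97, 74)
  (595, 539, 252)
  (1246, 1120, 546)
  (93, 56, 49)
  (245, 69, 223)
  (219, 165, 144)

3

(90,97,74): 74²+90² = 13576 > 9409 = 97² → acute
(595,539,252): 252²+539² = 354025 = 595² → right
(1246,1120,546): 546²+1120² = 1552516 = 1246² → right
(93,56,49): 49²+56² = 5537 < 8649 = 93² → obtuse
(245,69,223): 69²+223² = 54490 < 60025 = 245² → obtuse
(219,165,144): 144²+165² = 47961 = 219² → right
3 of the 6 are right.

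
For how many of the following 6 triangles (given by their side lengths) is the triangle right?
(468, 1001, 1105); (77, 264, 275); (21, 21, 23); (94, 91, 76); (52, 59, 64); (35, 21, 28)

3

(468,1001,1105): 468²+1001² = 1221025 = 1105² → right
(77,264,275): 77²+264² = 75625 = 275² → right
(21,21,23): 21²+21² = 882 > 529 = 23² → acute
(94,91,76): 76²+91² = 14057 > 8836 = 94² → acute
(52,59,64): 52²+59² = 6185 > 4096 = 64² → acute
(35,21,28): 21²+28² = 1225 = 35² → right
3 of the 6 are right.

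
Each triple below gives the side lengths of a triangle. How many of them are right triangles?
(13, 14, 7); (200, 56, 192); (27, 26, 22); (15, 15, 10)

1

(13,14,7): 7²+13² = 218 > 196 = 14² → acute
(200,56,192): 56²+192² = 40000 = 200² → right
(27,26,22): 22²+26² = 1160 > 729 = 27² → acute
(15,15,10): 10²+15² = 325 > 225 = 15² → acute
1 of the 4 is right.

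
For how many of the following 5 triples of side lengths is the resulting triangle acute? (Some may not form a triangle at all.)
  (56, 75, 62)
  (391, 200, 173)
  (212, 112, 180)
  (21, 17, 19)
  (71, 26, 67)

3

(56,75,62): 56²+62² = 6980 > 5625 = 75² → acute
(391,200,173): 173+200 ≤ 391, not a triangle
(212,112,180): 112²+180² = 44944 = 212² → right
(21,17,19): 17²+19² = 650 > 441 = 21² → acute
(71,26,67): 26²+67² = 5165 > 5041 = 71² → acute
3 of the 5 are acute.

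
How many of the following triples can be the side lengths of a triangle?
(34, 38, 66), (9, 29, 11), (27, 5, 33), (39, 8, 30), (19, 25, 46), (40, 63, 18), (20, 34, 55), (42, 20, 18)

1

(34,38,66): 34+38 > 66 → valid
(9,11,29): 9+11 ≤ 29 → not valid
(5,27,33): 5+27 ≤ 33 → not valid
(8,30,39): 8+30 ≤ 39 → not valid
(19,25,46): 19+25 ≤ 46 → not valid
(18,40,63): 18+40 ≤ 63 → not valid
(20,34,55): 20+34 ≤ 55 → not valid
(18,20,42): 18+20 ≤ 42 → not valid
1 of the 8 triples forms a triangle.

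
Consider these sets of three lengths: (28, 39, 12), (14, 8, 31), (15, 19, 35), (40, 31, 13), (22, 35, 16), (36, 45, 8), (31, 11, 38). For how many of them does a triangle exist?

4

(12,28,39): 12+28 > 39 → valid
(8,14,31): 8+14 ≤ 31 → not valid
(15,19,35): 15+19 ≤ 35 → not valid
(13,31,40): 13+31 > 40 → valid
(16,22,35): 16+22 > 35 → valid
(8,36,45): 8+36 ≤ 45 → not valid
(11,31,38): 11+31 > 38 → valid
4 of the 7 triples form a triangle.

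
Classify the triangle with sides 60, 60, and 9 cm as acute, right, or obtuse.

Compare the square of the longest side to the sum of squares of the other two: 9² + 60² = 3681 > 3600 = 60².

acute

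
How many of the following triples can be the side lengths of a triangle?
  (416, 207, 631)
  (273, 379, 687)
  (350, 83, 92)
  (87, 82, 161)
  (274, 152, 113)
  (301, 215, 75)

1

(207,416,631): 207+416 ≤ 631 → not valid
(273,379,687): 273+379 ≤ 687 → not valid
(83,92,350): 83+92 ≤ 350 → not valid
(82,87,161): 82+87 > 161 → valid
(113,152,274): 113+152 ≤ 274 → not valid
(75,215,301): 75+215 ≤ 301 → not valid
1 of the 6 triples forms a triangle.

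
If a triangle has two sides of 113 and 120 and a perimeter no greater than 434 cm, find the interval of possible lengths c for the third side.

Triangle inequality alone gives 7 < c < 233.
The perimeter condition gives c ≤ 434 − 113 − 120 = 201.
Intersecting the two: 7 < c ≤ 201.

7 < c ≤ 201 cm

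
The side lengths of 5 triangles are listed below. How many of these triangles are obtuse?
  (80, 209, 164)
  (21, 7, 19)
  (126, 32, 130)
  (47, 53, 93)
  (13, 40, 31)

(80,209,164): 80²+164² = 33296 < 43681 = 209² → obtuse
(21,7,19): 7²+19² = 410 < 441 = 21² → obtuse
(126,32,130): 32²+126² = 16900 = 130² → right
(47,53,93): 47²+53² = 5018 < 8649 = 93² → obtuse
(13,40,31): 13²+31² = 1130 < 1600 = 40² → obtuse
4 of the 5 are obtuse.

4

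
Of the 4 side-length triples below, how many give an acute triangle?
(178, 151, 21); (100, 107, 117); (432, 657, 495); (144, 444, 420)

(178,151,21): 21+151 ≤ 178, not a triangle
(100,107,117): 100²+107² = 21449 > 13689 = 117² → acute
(432,657,495): 432²+495² = 431649 = 657² → right
(144,444,420): 144²+420² = 197136 = 444² → right
1 of the 4 is acute.

1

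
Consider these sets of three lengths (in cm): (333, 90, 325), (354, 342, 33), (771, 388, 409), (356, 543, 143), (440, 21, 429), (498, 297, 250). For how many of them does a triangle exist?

(90,325,333): 90+325 > 333 → valid
(33,342,354): 33+342 > 354 → valid
(388,409,771): 388+409 > 771 → valid
(143,356,543): 143+356 ≤ 543 → not valid
(21,429,440): 21+429 > 440 → valid
(250,297,498): 250+297 > 498 → valid
5 of the 6 triples form a triangle.

5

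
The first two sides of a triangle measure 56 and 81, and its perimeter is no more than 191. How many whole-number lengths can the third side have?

29

Triangle inequality: 25 < x < 137. Perimeter ≤ 191 gives x ≤ 191 − 56 − 81 = 54.
So 25 < x ≤ 54; integers 26 through 54: 29 values.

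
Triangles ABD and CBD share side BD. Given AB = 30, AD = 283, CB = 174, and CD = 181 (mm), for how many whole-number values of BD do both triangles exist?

From triangle ABD: 253 < BD < 313.
From triangle CBD: 7 < BD < 355.
Intersection: 253 < BD < 313, so integers 254 through 312: 59 values.

59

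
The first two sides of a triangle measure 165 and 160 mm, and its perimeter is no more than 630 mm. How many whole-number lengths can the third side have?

Triangle inequality: 5 < x < 325. Perimeter ≤ 630 gives x ≤ 630 − 165 − 160 = 305.
So 5 < x ≤ 305; integers 6 through 305: 300 values.

300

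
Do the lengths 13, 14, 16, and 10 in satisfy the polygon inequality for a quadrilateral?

A quadrilateral exists iff every side is shorter than the sum of the others — equivalently, the longest side is less than the sum of the rest.
Longest side 16 < 37 (sum of the remaining 3), so yes.

Yes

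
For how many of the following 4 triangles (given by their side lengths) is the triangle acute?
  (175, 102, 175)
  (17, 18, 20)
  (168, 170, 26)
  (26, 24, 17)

(175,102,175): 102²+175² = 41029 > 30625 = 175² → acute
(17,18,20): 17²+18² = 613 > 400 = 20² → acute
(168,170,26): 26²+168² = 28900 = 170² → right
(26,24,17): 17²+24² = 865 > 676 = 26² → acute
3 of the 4 are acute.

3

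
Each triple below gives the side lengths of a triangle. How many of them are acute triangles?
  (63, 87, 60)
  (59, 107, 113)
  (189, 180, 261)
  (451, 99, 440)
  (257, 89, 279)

1

(63,87,60): 60²+63² = 7569 = 87² → right
(59,107,113): 59²+107² = 14930 > 12769 = 113² → acute
(189,180,261): 180²+189² = 68121 = 261² → right
(451,99,440): 99²+440² = 203401 = 451² → right
(257,89,279): 89²+257² = 73970 < 77841 = 279² → obtuse
1 of the 5 is acute.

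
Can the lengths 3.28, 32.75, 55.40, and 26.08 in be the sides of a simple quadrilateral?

A quadrilateral exists iff every side is shorter than the sum of the others — equivalently, the longest side is less than the sum of the rest.
Longest side 55.40 < 62.11 (sum of the remaining 3), so yes.

Yes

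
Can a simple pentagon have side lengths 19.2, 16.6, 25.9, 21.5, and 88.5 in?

For a pentagon, each side must be shorter than the sum of the others.
Here the longest side is 88.5, but the remaining 4 sides sum to only 83.2.

No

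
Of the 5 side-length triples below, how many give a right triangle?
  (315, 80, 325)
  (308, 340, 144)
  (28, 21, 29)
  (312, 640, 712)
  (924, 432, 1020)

(315,80,325): 80²+315² = 105625 = 325² → right
(308,340,144): 144²+308² = 115600 = 340² → right
(28,21,29): 21²+28² = 1225 > 841 = 29² → acute
(312,640,712): 312²+640² = 506944 = 712² → right
(924,432,1020): 432²+924² = 1040400 = 1020² → right
4 of the 5 are right.

4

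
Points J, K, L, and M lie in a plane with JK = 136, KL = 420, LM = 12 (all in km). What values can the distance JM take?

272 ≤ JM ≤ 568 km

The maximum is all hops collinear in one direction: 136 + 420 + 12 = 568.
The longest hop is 420; the others sum to 148. Folding the others back against it leaves at least 420 − 148 = 272.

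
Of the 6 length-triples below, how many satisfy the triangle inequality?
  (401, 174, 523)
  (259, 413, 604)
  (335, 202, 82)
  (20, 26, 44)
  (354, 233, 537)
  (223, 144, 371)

(174,401,523): 174+401 > 523 → valid
(259,413,604): 259+413 > 604 → valid
(82,202,335): 82+202 ≤ 335 → not valid
(20,26,44): 20+26 > 44 → valid
(233,354,537): 233+354 > 537 → valid
(144,223,371): 144+223 ≤ 371 → not valid
4 of the 6 triples form a triangle.

4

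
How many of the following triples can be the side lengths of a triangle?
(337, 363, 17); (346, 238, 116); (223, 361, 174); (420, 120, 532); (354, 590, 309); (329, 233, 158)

(17,337,363): 17+337 ≤ 363 → not valid
(116,238,346): 116+238 > 346 → valid
(174,223,361): 174+223 > 361 → valid
(120,420,532): 120+420 > 532 → valid
(309,354,590): 309+354 > 590 → valid
(158,233,329): 158+233 > 329 → valid
5 of the 6 triples form a triangle.

5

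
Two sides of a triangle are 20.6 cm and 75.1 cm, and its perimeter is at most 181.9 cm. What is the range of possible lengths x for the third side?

54.5 < x ≤ 86.2 cm

Triangle inequality alone gives 54.5 < x < 95.7.
The perimeter condition gives x ≤ 181.9 − 20.6 − 75.1 = 86.2.
Intersecting the two: 54.5 < x ≤ 86.2.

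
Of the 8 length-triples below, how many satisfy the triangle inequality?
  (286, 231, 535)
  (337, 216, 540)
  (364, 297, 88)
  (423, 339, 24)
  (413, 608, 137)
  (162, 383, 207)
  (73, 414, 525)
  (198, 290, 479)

(231,286,535): 231+286 ≤ 535 → not valid
(216,337,540): 216+337 > 540 → valid
(88,297,364): 88+297 > 364 → valid
(24,339,423): 24+339 ≤ 423 → not valid
(137,413,608): 137+413 ≤ 608 → not valid
(162,207,383): 162+207 ≤ 383 → not valid
(73,414,525): 73+414 ≤ 525 → not valid
(198,290,479): 198+290 > 479 → valid
3 of the 8 triples form a triangle.

3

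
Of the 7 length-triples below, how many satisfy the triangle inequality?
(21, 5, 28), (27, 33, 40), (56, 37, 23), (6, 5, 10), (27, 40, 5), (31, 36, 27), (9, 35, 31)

(5,21,28): 5+21 ≤ 28 → not valid
(27,33,40): 27+33 > 40 → valid
(23,37,56): 23+37 > 56 → valid
(5,6,10): 5+6 > 10 → valid
(5,27,40): 5+27 ≤ 40 → not valid
(27,31,36): 27+31 > 36 → valid
(9,31,35): 9+31 > 35 → valid
5 of the 7 triples form a triangle.

5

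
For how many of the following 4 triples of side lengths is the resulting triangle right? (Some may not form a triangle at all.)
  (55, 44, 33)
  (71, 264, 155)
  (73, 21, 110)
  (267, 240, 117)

(55,44,33): 33²+44² = 3025 = 55² → right
(71,264,155): 71+155 ≤ 264, not a triangle
(73,21,110): 21+73 ≤ 110, not a triangle
(267,240,117): 117²+240² = 71289 = 267² → right
2 of the 4 are right.

2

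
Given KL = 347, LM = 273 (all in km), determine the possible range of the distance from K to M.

By the triangle inequality, |347 − 273| ≤ KM ≤ 347 + 273.

74 ≤ KM ≤ 620 km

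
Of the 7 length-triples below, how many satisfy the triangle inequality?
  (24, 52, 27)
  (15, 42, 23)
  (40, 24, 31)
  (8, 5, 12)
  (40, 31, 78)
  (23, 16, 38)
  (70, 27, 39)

(24,27,52): 24+27 ≤ 52 → not valid
(15,23,42): 15+23 ≤ 42 → not valid
(24,31,40): 24+31 > 40 → valid
(5,8,12): 5+8 > 12 → valid
(31,40,78): 31+40 ≤ 78 → not valid
(16,23,38): 16+23 > 38 → valid
(27,39,70): 27+39 ≤ 70 → not valid
3 of the 7 triples form a triangle.

3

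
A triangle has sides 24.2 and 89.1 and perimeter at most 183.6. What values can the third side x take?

64.9 < x ≤ 70.3

Triangle inequality alone gives 64.9 < x < 113.3.
The perimeter condition gives x ≤ 183.6 − 24.2 − 89.1 = 70.3.
Intersecting the two: 64.9 < x ≤ 70.3.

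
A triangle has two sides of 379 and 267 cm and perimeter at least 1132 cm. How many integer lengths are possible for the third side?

Triangle inequality: 112 < x < 646. Perimeter ≥ 1132 gives x ≥ 1132 − 379 − 267 = 486.
So 486 ≤ x < 646; integers 486 through 645: 160 values.

160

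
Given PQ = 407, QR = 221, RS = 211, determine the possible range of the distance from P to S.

0 ≤ PS ≤ 839

The maximum is all hops collinear in one direction: 407 + 221 + 211 = 839.
The longest hop is 407; the others sum to 432. Since 407 ≤ 432, the path can fold back on itself completely, so the minimum distance is 0.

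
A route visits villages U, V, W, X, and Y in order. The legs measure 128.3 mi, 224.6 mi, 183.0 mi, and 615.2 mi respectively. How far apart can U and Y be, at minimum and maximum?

The maximum is all hops collinear in one direction: 128.3 + 224.6 + 183.0 + 615.2 = 1151.1.
The longest hop is 615.2; the others sum to 535.9. Folding the others back against it leaves at least 615.2 − 535.9 = 79.3.

79.3 ≤ UY ≤ 1151.1 mi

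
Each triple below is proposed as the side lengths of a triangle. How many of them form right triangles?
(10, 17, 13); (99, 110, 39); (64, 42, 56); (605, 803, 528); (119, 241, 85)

(10,17,13): 10²+13² = 269 < 289 = 17² → obtuse
(99,110,39): 39²+99² = 11322 < 12100 = 110² → obtuse
(64,42,56): 42²+56² = 4900 > 4096 = 64² → acute
(605,803,528): 528²+605² = 644809 = 803² → right
(119,241,85): 85+119 ≤ 241, not a triangle
1 of the 5 is right.

1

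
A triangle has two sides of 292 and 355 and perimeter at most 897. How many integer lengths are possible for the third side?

187

Triangle inequality: 63 < x < 647. Perimeter ≤ 897 gives x ≤ 897 − 292 − 355 = 250.
So 63 < x ≤ 250; integers 64 through 250: 187 values.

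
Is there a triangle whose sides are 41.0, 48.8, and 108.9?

No

The longest side is 108.9, but the other two sum to only 89.8.
89.8 < 108.9, so the triangle inequality fails.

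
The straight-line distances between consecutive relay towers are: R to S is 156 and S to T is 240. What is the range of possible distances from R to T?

By the triangle inequality, |156 − 240| ≤ RT ≤ 156 + 240.

84 ≤ RT ≤ 396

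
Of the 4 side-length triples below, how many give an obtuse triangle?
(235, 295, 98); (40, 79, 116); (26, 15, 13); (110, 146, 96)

3

(235,295,98): 98²+235² = 64829 < 87025 = 295² → obtuse
(40,79,116): 40²+79² = 7841 < 13456 = 116² → obtuse
(26,15,13): 13²+15² = 394 < 676 = 26² → obtuse
(110,146,96): 96²+110² = 21316 = 146² → right
3 of the 4 are obtuse.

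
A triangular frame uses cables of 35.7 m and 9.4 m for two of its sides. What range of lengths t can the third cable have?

By the triangle inequality, t must be less than 35.7 + 9.4 = 45.1 and greater than |35.7 − 9.4| = 26.3.

26.3 < t < 45.1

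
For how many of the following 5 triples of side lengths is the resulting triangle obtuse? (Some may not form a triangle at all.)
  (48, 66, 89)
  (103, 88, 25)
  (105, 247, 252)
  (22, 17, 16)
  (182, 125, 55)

(48,66,89): 48²+66² = 6660 < 7921 = 89² → obtuse
(103,88,25): 25²+88² = 8369 < 10609 = 103² → obtuse
(105,247,252): 105²+247² = 72034 > 63504 = 252² → acute
(22,17,16): 16²+17² = 545 > 484 = 22² → acute
(182,125,55): 55+125 ≤ 182, not a triangle
2 of the 5 are obtuse.

2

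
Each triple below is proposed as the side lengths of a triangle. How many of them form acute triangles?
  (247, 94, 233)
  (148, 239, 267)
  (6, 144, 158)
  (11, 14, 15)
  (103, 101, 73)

(247,94,233): 94²+233² = 63125 > 61009 = 247² → acute
(148,239,267): 148²+239² = 79025 > 71289 = 267² → acute
(6,144,158): 6+144 ≤ 158, not a triangle
(11,14,15): 11²+14² = 317 > 225 = 15² → acute
(103,101,73): 73²+101² = 15530 > 10609 = 103² → acute
4 of the 5 are acute.

4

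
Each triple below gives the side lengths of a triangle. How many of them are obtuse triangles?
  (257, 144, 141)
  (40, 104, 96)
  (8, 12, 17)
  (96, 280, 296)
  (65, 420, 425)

(257,144,141): 141²+144² = 40617 < 66049 = 257² → obtuse
(40,104,96): 40²+96² = 10816 = 104² → right
(8,12,17): 8²+12² = 208 < 289 = 17² → obtuse
(96,280,296): 96²+280² = 87616 = 296² → right
(65,420,425): 65²+420² = 180625 = 425² → right
2 of the 5 are obtuse.

2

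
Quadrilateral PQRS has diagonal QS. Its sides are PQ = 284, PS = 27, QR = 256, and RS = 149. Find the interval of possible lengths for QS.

From triangle PQS: |284 − 27| < QS < 284 + 27, i.e. 257 < QS < 311.
From triangle RQS: 107 < QS < 405.
Both must hold, so QS lies in the intersection.

257 < QS < 311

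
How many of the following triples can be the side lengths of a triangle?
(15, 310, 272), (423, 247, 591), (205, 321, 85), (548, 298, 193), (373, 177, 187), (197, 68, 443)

1

(15,272,310): 15+272 ≤ 310 → not valid
(247,423,591): 247+423 > 591 → valid
(85,205,321): 85+205 ≤ 321 → not valid
(193,298,548): 193+298 ≤ 548 → not valid
(177,187,373): 177+187 ≤ 373 → not valid
(68,197,443): 68+197 ≤ 443 → not valid
1 of the 6 triples forms a triangle.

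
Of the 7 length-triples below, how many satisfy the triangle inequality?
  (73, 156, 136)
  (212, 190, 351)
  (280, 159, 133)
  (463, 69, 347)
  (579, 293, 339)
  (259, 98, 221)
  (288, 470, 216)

6

(73,136,156): 73+136 > 156 → valid
(190,212,351): 190+212 > 351 → valid
(133,159,280): 133+159 > 280 → valid
(69,347,463): 69+347 ≤ 463 → not valid
(293,339,579): 293+339 > 579 → valid
(98,221,259): 98+221 > 259 → valid
(216,288,470): 216+288 > 470 → valid
6 of the 7 triples form a triangle.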